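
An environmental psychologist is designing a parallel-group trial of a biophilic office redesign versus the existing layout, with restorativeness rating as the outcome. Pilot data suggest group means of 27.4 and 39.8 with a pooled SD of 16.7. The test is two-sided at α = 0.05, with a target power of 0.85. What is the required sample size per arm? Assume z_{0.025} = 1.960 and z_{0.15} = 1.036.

n = 33 per group

Cohen's d = |M₁ − M₂| / SD_pooled = |27.4 − 39.8| / 16.7 = 12.4 / 16.7 = 0.743.
For two independent groups with equal n: n = 2·((z_{α/2} + z_β) / d)².
z_{α/2} + z_β = 1.960 + 1.036 = 2.996.
n = 2 × (2.996 / 0.743)² = 2 × 4.032² = 2 × 16.26 = 32.5.
Round up to the next whole participant.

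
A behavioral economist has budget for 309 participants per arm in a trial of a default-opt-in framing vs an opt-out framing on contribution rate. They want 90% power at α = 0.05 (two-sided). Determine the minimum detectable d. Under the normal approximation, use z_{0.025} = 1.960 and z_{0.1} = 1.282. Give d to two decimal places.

d_min ≈ 0.26

For two independent groups of n = 309 each: d_min = (z_{α/2} + z_β)·√(2/n).
z-sum = 1.960 + 1.282 = 3.242.
d_min = 3.242 × √(2/309) = 3.242 × 0.0805 = 0.261.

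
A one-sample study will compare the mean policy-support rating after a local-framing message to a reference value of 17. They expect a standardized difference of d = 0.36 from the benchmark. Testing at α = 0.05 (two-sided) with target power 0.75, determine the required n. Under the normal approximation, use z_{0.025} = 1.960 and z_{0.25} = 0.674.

n = 54

For a one-sample test: n = ((z_{α/2} + z_β) / d)².
z_{α/2} + z_β = 1.960 + 0.674 = 2.634.
n = (2.634 / 0.36)² = 7.317² = 53.53.
Round up.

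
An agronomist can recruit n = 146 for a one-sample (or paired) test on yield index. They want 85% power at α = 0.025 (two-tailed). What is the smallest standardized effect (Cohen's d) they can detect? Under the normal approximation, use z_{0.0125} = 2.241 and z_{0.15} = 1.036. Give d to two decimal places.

For a single sample (or paired design) of n = 146: d_min = (z_{α/2} + z_β)/√n.
z-sum = 2.241 + 1.036 = 3.277.
d_min = 3.277 / √146 = 3.277 / 12.083 = 0.271.

d_min ≈ 0.27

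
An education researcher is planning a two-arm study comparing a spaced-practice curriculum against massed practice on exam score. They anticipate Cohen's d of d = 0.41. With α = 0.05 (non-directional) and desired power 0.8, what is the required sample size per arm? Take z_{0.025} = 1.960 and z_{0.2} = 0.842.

For two independent groups with equal n: n = 2·((z_{α/2} + z_β) / d)².
z_{α/2} + z_β = 1.960 + 0.842 = 2.802.
n = 2 × (2.802 / 0.41)² = 2 × 6.834² = 2 × 46.71 = 93.4.
Round up to the next whole participant.

n = 94 per group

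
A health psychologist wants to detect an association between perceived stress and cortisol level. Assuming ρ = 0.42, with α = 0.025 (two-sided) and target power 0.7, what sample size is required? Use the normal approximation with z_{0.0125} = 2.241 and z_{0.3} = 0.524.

Fisher's z: C = ½·ln((1+r)/(1−r)) = ½·ln(2.4483) = 0.4477.
n = ((z_{α/2} + z_β)/C)² + 3.
(2.241 + 0.524) / 0.4477 = 2.765 / 0.4477 = 6.176.
n = 6.176² + 3 = 38.14 + 3 = 41.1.
Round up.

n = 42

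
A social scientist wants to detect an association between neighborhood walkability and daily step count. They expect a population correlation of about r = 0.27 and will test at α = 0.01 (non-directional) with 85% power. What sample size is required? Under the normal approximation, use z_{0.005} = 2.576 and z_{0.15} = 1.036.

Fisher's z: C = ½·ln((1+r)/(1−r)) = ½·ln(1.7397) = 0.2769.
n = ((z_{α/2} + z_β)/C)² + 3.
(2.576 + 1.036) / 0.2769 = 3.612 / 0.2769 = 13.044.
n = 13.044² + 3 = 170.16 + 3 = 173.2.
Round up.

n = 174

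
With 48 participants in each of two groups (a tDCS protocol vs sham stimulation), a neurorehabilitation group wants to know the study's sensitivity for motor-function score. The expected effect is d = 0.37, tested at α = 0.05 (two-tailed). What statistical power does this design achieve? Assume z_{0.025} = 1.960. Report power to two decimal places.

power ≈ 0.44

For two equal groups, power = Φ(d·√(n/2) − z_{α/2}).
d·√(n/2) = 0.37 × √(48/2) = 0.37 × 4.899 = 1.813.
z_β = 1.813 − 1.960 = -0.147.
Power = Φ(-0.147) = 0.441.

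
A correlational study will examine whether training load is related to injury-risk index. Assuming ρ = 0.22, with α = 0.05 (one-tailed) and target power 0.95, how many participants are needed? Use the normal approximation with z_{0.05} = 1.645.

n = 220

Fisher's z: C = ½·ln((1+r)/(1−r)) = ½·ln(1.5641) = 0.2237.
n = ((z_{α} + z_β)/C)² + 3.
(1.645 + 1.645) / 0.2237 = 3.290 / 0.2237 = 14.707.
n = 14.707² + 3 = 216.30 + 3 = 219.3.
Round up.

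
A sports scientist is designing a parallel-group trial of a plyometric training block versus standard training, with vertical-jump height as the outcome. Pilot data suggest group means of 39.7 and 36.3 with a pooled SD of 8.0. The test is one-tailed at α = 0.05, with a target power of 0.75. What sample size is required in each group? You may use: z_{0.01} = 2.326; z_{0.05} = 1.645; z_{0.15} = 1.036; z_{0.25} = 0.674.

n = 60 per group

Cohen's d = |M₁ − M₂| / SD_pooled = |39.7 − 36.3| / 8.0 = 3.4 / 8.0 = 0.425.
For two independent groups with equal n: n = 2·((z_{α} + z_β) / d)².
z_{α} + z_β = 1.645 + 0.674 = 2.319.
n = 2 × (2.319 / 0.425)² = 2 × 5.456² = 2 × 29.77 = 59.5.
Round up to the next whole participant.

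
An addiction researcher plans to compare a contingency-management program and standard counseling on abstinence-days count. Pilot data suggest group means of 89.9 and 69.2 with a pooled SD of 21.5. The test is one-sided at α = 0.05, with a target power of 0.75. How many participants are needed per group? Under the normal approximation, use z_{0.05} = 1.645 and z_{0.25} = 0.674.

n = 12 per group

Cohen's d = |M₁ − M₂| / SD_pooled = |89.9 − 69.2| / 21.5 = 20.7 / 21.5 = 0.963.
For two independent groups with equal n: n = 2·((z_{α} + z_β) / d)².
z_{α} + z_β = 1.645 + 0.674 = 2.319.
n = 2 × (2.319 / 0.963)² = 2 × 2.408² = 2 × 5.80 = 11.6.
Round up to the next whole participant.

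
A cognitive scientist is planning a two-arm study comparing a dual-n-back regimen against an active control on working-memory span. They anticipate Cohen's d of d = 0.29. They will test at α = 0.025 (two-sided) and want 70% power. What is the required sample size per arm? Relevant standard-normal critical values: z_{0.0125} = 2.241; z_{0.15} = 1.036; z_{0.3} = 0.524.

n = 182 per group

For two independent groups with equal n: n = 2·((z_{α/2} + z_β) / d)².
z_{α/2} + z_β = 2.241 + 0.524 = 2.765.
n = 2 × (2.765 / 0.29)² = 2 × 9.534² = 2 × 90.91 = 181.8.
Round up to the next whole participant.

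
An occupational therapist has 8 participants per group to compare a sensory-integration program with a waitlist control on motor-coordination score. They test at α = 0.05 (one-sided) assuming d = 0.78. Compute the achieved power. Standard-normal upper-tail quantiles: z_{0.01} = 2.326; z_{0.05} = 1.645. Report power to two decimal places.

For two equal groups, power = Φ(d·√(n/2) − z_{α}).
d·√(n/2) = 0.78 × √(8/2) = 0.78 × 2.000 = 1.560.
z_β = 1.560 − 1.645 = -0.085.
Power = Φ(-0.085) = 0.466.

power ≈ 0.47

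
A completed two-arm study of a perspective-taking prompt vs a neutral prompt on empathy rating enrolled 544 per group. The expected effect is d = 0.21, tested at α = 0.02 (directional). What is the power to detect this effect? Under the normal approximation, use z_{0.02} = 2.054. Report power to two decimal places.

power ≈ 0.92

For two equal groups, power = Φ(d·√(n/2) − z_{α}).
d·√(n/2) = 0.21 × √(544/2) = 0.21 × 16.492 = 3.463.
z_β = 3.463 − 2.054 = 1.409.
Power = Φ(1.409) = 0.921.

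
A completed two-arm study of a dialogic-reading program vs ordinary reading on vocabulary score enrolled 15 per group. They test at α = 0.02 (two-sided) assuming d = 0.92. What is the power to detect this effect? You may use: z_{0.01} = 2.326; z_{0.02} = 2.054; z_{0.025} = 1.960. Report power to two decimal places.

power ≈ 0.58

For two equal groups, power = Φ(d·√(n/2) − z_{α/2}).
d·√(n/2) = 0.92 × √(15/2) = 0.92 × 2.739 = 2.520.
z_β = 2.520 − 2.326 = 0.194.
Power = Φ(0.194) = 0.577.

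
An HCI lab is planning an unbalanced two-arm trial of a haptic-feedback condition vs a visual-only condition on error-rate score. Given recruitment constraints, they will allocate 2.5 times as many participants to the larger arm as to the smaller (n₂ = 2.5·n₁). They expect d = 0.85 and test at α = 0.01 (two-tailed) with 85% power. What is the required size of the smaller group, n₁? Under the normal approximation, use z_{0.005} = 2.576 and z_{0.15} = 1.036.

n₁ = 26

With allocation ratio k = n₂/n₁ = 2.5, Var(x̄₁−x̄₂) = σ²(1/n₁ + 1/(k·n₁)) = σ²·(k+1)/(k·n₁).
So n₁ = (1 + 1/k)·((z_{α/2} + z_β)/d)² = 1.400 × (3.612/0.85)².
n₁ = 1.400 × 18.06 = 25.3.
Round up: n₁ = 26, giving n₂ = 2.5 × 26 = 65.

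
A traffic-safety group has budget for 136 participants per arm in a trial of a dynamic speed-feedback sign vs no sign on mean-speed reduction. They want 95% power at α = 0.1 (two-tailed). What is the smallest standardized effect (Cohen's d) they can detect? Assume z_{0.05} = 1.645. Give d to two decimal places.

For two independent groups of n = 136 each: d_min = (z_{α/2} + z_β)·√(2/n).
z-sum = 1.645 + 1.645 = 3.290.
d_min = 3.290 × √(2/136) = 3.290 × 0.1213 = 0.399.

d_min ≈ 0.40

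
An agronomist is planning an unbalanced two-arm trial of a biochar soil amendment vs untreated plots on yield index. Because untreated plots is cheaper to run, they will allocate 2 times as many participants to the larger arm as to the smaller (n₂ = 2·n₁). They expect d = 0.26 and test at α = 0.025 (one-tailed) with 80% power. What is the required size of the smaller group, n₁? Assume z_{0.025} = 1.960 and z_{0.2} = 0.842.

With allocation ratio k = n₂/n₁ = 2, Var(x̄₁−x̄₂) = σ²(1/n₁ + 1/(k·n₁)) = σ²·(k+1)/(k·n₁).
So n₁ = (1 + 1/k)·((z_{α} + z_β)/d)² = 1.500 × (2.802/0.26)².
n₁ = 1.500 × 116.14 = 174.2.
Round up: n₁ = 175, giving n₂ = 2 × 175 = 350.

n₁ = 175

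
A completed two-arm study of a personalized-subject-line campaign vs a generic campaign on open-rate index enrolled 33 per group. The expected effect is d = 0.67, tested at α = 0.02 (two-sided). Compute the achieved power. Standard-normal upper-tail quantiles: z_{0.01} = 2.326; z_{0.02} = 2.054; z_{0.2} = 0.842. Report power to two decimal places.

power ≈ 0.65

For two equal groups, power = Φ(d·√(n/2) − z_{α/2}).
d·√(n/2) = 0.67 × √(33/2) = 0.67 × 4.062 = 2.722.
z_β = 2.722 − 2.326 = 0.396.
Power = Φ(0.396) = 0.654.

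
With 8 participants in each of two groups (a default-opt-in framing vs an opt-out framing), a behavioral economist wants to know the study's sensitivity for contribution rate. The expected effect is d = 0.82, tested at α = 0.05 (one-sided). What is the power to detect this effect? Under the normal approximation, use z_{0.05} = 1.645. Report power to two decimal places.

For two equal groups, power = Φ(d·√(n/2) − z_{α}).
d·√(n/2) = 0.82 × √(8/2) = 0.82 × 2.000 = 1.640.
z_β = 1.640 − 1.645 = -0.005.
Power = Φ(-0.005) = 0.498.

power ≈ 0.50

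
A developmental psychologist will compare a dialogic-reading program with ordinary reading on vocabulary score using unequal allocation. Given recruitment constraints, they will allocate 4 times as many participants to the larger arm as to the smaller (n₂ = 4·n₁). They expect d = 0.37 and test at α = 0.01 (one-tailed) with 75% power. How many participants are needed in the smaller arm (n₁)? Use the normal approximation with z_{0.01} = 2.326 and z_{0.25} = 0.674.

n₁ = 83

With allocation ratio k = n₂/n₁ = 4, Var(x̄₁−x̄₂) = σ²(1/n₁ + 1/(k·n₁)) = σ²·(k+1)/(k·n₁).
So n₁ = (1 + 1/k)·((z_{α} + z_β)/d)² = 1.250 × (3.000/0.37)².
n₁ = 1.250 × 65.74 = 82.2.
Round up: n₁ = 83, giving n₂ = 4 × 83 = 332.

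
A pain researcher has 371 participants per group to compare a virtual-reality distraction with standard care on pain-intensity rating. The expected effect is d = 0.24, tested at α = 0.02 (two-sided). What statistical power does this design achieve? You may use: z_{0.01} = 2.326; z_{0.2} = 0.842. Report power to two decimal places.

For two equal groups, power = Φ(d·√(n/2) − z_{α/2}).
d·√(n/2) = 0.24 × √(371/2) = 0.24 × 13.620 = 3.269.
z_β = 3.269 − 2.326 = 0.943.
Power = Φ(0.943) = 0.827.

power ≈ 0.83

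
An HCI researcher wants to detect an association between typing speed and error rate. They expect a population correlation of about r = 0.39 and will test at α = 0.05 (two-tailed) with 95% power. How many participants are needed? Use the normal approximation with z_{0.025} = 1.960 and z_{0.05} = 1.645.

Fisher's z: C = ½·ln((1+r)/(1−r)) = ½·ln(2.2787) = 0.4118.
n = ((z_{α/2} + z_β)/C)² + 3.
(1.960 + 1.645) / 0.4118 = 3.605 / 0.4118 = 8.754.
n = 8.754² + 3 = 76.64 + 3 = 79.6.
Round up.

n = 80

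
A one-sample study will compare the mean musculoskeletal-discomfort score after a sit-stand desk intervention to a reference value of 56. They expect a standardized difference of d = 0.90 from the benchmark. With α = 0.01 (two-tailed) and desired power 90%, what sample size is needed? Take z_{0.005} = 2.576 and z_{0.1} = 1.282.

For a one-sample test: n = ((z_{α/2} + z_β) / d)².
z_{α/2} + z_β = 2.576 + 1.282 = 3.858.
n = (3.858 / 0.90)² = 4.287² = 18.38.
Round up.

n = 19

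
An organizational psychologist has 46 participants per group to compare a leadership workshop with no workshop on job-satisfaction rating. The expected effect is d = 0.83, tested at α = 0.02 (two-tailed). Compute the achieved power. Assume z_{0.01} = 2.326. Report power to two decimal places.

For two equal groups, power = Φ(d·√(n/2) − z_{α/2}).
d·√(n/2) = 0.83 × √(46/2) = 0.83 × 4.796 = 3.981.
z_β = 3.981 − 2.326 = 1.655.
Power = Φ(1.655) = 0.951.

power ≈ 0.95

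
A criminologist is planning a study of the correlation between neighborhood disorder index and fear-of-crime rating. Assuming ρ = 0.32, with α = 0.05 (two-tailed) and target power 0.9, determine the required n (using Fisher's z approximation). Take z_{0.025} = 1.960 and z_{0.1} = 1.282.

Fisher's z: C = ½·ln((1+r)/(1−r)) = ½·ln(1.9412) = 0.3316.
n = ((z_{α/2} + z_β)/C)² + 3.
(1.960 + 1.282) / 0.3316 = 3.242 / 0.3316 = 9.777.
n = 9.777² + 3 = 95.59 + 3 = 98.6.
Round up.

n = 99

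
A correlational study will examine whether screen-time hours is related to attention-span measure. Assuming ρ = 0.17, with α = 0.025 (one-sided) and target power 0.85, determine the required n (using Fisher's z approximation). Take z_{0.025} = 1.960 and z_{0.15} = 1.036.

n = 308

Fisher's z: C = ½·ln((1+r)/(1−r)) = ½·ln(1.4096) = 0.1717.
n = ((z_{α} + z_β)/C)² + 3.
(1.960 + 1.036) / 0.1717 = 2.996 / 0.1717 = 17.449.
n = 17.449² + 3 = 304.47 + 3 = 307.5.
Round up.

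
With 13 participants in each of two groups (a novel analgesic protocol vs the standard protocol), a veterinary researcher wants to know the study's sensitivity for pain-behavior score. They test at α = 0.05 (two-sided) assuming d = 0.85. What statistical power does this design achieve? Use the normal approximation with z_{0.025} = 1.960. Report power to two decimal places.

power ≈ 0.58

For two equal groups, power = Φ(d·√(n/2) − z_{α/2}).
d·√(n/2) = 0.85 × √(13/2) = 0.85 × 2.550 = 2.167.
z_β = 2.167 − 1.960 = 0.207.
Power = Φ(0.207) = 0.582.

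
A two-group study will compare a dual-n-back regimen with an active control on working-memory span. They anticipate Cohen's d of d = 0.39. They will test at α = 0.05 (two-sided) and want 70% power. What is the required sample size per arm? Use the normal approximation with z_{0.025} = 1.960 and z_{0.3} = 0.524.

For two independent groups with equal n: n = 2·((z_{α/2} + z_β) / d)².
z_{α/2} + z_β = 1.960 + 0.524 = 2.484.
n = 2 × (2.484 / 0.39)² = 2 × 6.369² = 2 × 40.57 = 81.1.
Round up to the next whole participant.

n = 82 per group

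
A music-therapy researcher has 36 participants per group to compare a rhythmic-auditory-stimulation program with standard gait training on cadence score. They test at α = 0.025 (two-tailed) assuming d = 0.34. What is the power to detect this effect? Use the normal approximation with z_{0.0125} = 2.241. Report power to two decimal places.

power ≈ 0.21

For two equal groups, power = Φ(d·√(n/2) − z_{α/2}).
d·√(n/2) = 0.34 × √(36/2) = 0.34 × 4.243 = 1.442.
z_β = 1.442 − 2.241 = -0.799.
Power = Φ(-0.799) = 0.212.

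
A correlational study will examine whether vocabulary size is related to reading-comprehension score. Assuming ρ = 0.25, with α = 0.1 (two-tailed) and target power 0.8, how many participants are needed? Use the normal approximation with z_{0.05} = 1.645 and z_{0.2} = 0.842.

Fisher's z: C = ½·ln((1+r)/(1−r)) = ½·ln(1.6667) = 0.2554.
n = ((z_{α/2} + z_β)/C)² + 3.
(1.645 + 0.842) / 0.2554 = 2.487 / 0.2554 = 9.738.
n = 9.738² + 3 = 94.82 + 3 = 97.8.
Round up.

n = 98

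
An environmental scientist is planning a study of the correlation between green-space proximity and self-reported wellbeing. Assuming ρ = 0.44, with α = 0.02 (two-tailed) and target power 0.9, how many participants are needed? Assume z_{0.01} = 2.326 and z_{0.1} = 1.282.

Fisher's z: C = ½·ln((1+r)/(1−r)) = ½·ln(2.5714) = 0.4722.
n = ((z_{α/2} + z_β)/C)² + 3.
(2.326 + 1.282) / 0.4722 = 3.608 / 0.4722 = 7.641.
n = 7.641² + 3 = 58.38 + 3 = 61.4.
Round up.

n = 62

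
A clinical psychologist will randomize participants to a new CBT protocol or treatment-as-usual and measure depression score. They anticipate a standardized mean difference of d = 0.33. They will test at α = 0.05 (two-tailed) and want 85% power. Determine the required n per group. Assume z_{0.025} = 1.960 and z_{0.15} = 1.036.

n = 165 per group

For two independent groups with equal n: n = 2·((z_{α/2} + z_β) / d)².
z_{α/2} + z_β = 1.960 + 1.036 = 2.996.
n = 2 × (2.996 / 0.33)² = 2 × 9.079² = 2 × 82.42 = 164.8.
Round up to the next whole participant.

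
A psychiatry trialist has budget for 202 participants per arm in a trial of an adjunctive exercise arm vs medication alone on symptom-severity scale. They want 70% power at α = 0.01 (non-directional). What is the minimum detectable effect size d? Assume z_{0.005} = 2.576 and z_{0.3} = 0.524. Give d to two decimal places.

For two independent groups of n = 202 each: d_min = (z_{α/2} + z_β)·√(2/n).
z-sum = 2.576 + 0.524 = 3.100.
d_min = 3.100 × √(2/202) = 3.100 × 0.0995 = 0.308.

d_min ≈ 0.31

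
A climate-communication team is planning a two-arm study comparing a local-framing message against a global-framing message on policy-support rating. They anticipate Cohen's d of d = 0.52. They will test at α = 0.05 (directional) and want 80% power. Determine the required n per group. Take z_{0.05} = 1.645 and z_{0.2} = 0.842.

n = 46 per group

For two independent groups with equal n: n = 2·((z_{α} + z_β) / d)².
z_{α} + z_β = 1.645 + 0.842 = 2.487.
n = 2 × (2.487 / 0.52)² = 2 × 4.783² = 2 × 22.87 = 45.7.
Round up to the next whole participant.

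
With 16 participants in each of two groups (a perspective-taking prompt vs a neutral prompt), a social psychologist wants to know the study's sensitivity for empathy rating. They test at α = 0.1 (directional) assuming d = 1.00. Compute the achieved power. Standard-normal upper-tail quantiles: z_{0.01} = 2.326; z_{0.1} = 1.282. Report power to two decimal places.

power ≈ 0.94

For two equal groups, power = Φ(d·√(n/2) − z_{α}).
d·√(n/2) = 1.00 × √(16/2) = 1.00 × 2.828 = 2.828.
z_β = 2.828 − 1.282 = 1.546.
Power = Φ(1.546) = 0.939.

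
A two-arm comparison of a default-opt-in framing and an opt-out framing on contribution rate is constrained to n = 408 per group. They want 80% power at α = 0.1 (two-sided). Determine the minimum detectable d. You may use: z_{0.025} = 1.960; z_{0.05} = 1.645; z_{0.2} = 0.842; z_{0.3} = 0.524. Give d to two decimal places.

d_min ≈ 0.17

For two independent groups of n = 408 each: d_min = (z_{α/2} + z_β)·√(2/n).
z-sum = 1.645 + 0.842 = 2.487.
d_min = 2.487 × √(2/408) = 2.487 × 0.0700 = 0.174.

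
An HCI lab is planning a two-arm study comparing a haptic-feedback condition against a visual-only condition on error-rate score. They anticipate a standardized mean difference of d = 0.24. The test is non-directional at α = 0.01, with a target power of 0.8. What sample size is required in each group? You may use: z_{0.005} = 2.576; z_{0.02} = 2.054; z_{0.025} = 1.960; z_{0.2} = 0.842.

For two independent groups with equal n: n = 2·((z_{α/2} + z_β) / d)².
z_{α/2} + z_β = 2.576 + 0.842 = 3.418.
n = 2 × (3.418 / 0.24)² = 2 × 14.242² = 2 × 202.83 = 405.7.
Round up to the next whole participant.

n = 406 per group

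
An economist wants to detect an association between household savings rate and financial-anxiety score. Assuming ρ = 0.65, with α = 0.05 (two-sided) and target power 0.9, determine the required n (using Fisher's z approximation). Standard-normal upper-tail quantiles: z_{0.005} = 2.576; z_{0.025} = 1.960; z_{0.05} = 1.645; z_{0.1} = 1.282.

Fisher's z: C = ½·ln((1+r)/(1−r)) = ½·ln(4.7143) = 0.7753.
n = ((z_{α/2} + z_β)/C)² + 3.
(1.960 + 1.282) / 0.7753 = 3.242 / 0.7753 = 4.182.
n = 4.182² + 3 = 17.49 + 3 = 20.5.
Round up.

n = 21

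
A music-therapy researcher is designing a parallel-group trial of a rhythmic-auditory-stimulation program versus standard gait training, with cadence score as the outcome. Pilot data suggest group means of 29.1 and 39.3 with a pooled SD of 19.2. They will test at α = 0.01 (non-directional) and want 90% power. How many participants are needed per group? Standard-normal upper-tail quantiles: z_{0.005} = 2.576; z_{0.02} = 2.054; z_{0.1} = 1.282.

n = 106 per group

Cohen's d = |M₁ − M₂| / SD_pooled = |29.1 − 39.3| / 19.2 = 10.2 / 19.2 = 0.531.
For two independent groups with equal n: n = 2·((z_{α/2} + z_β) / d)².
z_{α/2} + z_β = 2.576 + 1.282 = 3.858.
n = 2 × (3.858 / 0.531)² = 2 × 7.266² = 2 × 52.79 = 105.6.
Round up to the next whole participant.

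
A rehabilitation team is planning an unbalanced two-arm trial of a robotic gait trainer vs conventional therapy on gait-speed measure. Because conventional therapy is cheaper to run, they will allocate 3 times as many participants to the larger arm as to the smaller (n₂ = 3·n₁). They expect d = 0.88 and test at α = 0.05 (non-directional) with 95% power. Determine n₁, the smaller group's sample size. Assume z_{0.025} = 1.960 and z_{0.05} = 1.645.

n₁ = 23

With allocation ratio k = n₂/n₁ = 3, Var(x̄₁−x̄₂) = σ²(1/n₁ + 1/(k·n₁)) = σ²·(k+1)/(k·n₁).
So n₁ = (1 + 1/k)·((z_{α/2} + z_β)/d)² = 1.333 × (3.605/0.88)².
n₁ = 1.333 × 16.78 = 22.4.
Round up: n₁ = 23, giving n₂ = 3 × 23 = 69.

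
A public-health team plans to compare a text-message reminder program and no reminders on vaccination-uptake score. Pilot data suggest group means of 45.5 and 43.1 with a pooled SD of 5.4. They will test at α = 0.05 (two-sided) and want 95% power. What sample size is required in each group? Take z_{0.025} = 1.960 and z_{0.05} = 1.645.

Cohen's d = |M₁ − M₂| / SD_pooled = |45.5 − 43.1| / 5.4 = 2.4 / 5.4 = 0.444.
For two independent groups with equal n: n = 2·((z_{α/2} + z_β) / d)².
z_{α/2} + z_β = 1.960 + 1.645 = 3.605.
n = 2 × (3.605 / 0.444)² = 2 × 8.119² = 2 × 65.92 = 131.8.
Round up to the next whole participant.

n = 132 per group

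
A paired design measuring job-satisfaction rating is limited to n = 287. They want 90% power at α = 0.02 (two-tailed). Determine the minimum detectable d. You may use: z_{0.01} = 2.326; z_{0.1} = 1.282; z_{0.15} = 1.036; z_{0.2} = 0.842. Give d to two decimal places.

d_min ≈ 0.21

For a single sample (or paired design) of n = 287: d_min = (z_{α/2} + z_β)/√n.
z-sum = 2.326 + 1.282 = 3.608.
d_min = 3.608 / √287 = 3.608 / 16.941 = 0.213.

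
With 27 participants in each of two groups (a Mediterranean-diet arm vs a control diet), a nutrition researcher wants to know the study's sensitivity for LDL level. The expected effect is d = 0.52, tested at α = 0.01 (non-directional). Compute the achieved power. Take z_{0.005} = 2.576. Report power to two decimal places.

power ≈ 0.25

For two equal groups, power = Φ(d·√(n/2) − z_{α/2}).
d·√(n/2) = 0.52 × √(27/2) = 0.52 × 3.674 = 1.911.
z_β = 1.911 − 2.576 = -0.665.
Power = Φ(-0.665) = 0.253.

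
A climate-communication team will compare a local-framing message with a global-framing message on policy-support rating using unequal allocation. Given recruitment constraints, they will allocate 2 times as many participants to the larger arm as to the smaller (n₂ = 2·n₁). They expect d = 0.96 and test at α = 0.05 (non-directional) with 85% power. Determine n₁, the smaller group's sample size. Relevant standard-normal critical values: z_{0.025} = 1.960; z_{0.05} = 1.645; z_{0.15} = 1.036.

With allocation ratio k = n₂/n₁ = 2, Var(x̄₁−x̄₂) = σ²(1/n₁ + 1/(k·n₁)) = σ²·(k+1)/(k·n₁).
So n₁ = (1 + 1/k)·((z_{α/2} + z_β)/d)² = 1.500 × (2.996/0.96)².
n₁ = 1.500 × 9.74 = 14.6.
Round up: n₁ = 15, giving n₂ = 2 × 15 = 30.

n₁ = 15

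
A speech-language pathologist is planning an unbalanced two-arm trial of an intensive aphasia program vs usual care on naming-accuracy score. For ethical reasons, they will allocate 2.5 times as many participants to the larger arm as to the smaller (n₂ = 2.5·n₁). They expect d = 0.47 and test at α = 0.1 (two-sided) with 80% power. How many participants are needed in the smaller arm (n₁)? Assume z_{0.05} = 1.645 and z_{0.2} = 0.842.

n₁ = 40

With allocation ratio k = n₂/n₁ = 2.5, Var(x̄₁−x̄₂) = σ²(1/n₁ + 1/(k·n₁)) = σ²·(k+1)/(k·n₁).
So n₁ = (1 + 1/k)·((z_{α/2} + z_β)/d)² = 1.400 × (2.487/0.47)².
n₁ = 1.400 × 28.00 = 39.2.
Round up: n₁ = 40, giving n₂ = 2.5 × 40 = 100.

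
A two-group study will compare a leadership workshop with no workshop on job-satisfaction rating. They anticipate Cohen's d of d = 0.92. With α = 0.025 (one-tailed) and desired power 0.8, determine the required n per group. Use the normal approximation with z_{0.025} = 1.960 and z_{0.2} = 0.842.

For two independent groups with equal n: n = 2·((z_{α} + z_β) / d)².
z_{α} + z_β = 1.960 + 0.842 = 2.802.
n = 2 × (2.802 / 0.92)² = 2 × 3.046² = 2 × 9.28 = 18.6.
Round up to the next whole participant.

n = 19 per group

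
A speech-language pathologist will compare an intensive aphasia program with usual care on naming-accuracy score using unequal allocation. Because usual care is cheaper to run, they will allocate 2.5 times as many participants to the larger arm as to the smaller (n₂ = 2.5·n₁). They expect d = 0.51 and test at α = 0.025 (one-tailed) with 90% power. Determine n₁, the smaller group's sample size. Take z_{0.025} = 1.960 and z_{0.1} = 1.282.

n₁ = 57

With allocation ratio k = n₂/n₁ = 2.5, Var(x̄₁−x̄₂) = σ²(1/n₁ + 1/(k·n₁)) = σ²·(k+1)/(k·n₁).
So n₁ = (1 + 1/k)·((z_{α} + z_β)/d)² = 1.400 × (3.242/0.51)².
n₁ = 1.400 × 40.41 = 56.6.
Round up: n₁ = 57, giving n₂ = ⌈2.5 × 57⌉ = ⌈142.5⌉ = 143.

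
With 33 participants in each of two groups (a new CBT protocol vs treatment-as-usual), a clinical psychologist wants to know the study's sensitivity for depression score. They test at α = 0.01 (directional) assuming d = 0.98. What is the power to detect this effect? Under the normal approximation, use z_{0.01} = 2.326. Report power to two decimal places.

For two equal groups, power = Φ(d·√(n/2) − z_{α}).
d·√(n/2) = 0.98 × √(33/2) = 0.98 × 4.062 = 3.981.
z_β = 3.981 − 2.326 = 1.655.
Power = Φ(1.655) = 0.951.

power ≈ 0.95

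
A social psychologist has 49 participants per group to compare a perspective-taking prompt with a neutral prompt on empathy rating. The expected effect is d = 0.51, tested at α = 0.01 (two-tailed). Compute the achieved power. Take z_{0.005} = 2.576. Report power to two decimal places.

For two equal groups, power = Φ(d·√(n/2) − z_{α/2}).
d·√(n/2) = 0.51 × √(49/2) = 0.51 × 4.950 = 2.524.
z_β = 2.524 − 2.576 = -0.052.
Power = Φ(-0.052) = 0.479.

power ≈ 0.48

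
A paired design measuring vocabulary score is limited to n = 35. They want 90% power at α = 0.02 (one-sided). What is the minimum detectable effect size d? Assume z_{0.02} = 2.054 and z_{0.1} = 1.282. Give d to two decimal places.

d_min ≈ 0.56

For a single sample (or paired design) of n = 35: d_min = (z_{α} + z_β)/√n.
z-sum = 2.054 + 1.282 = 3.336.
d_min = 3.336 / √35 = 3.336 / 5.916 = 0.564.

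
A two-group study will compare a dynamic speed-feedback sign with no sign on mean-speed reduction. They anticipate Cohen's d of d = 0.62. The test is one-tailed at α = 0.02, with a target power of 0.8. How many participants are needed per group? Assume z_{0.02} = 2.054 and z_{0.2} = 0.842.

For two independent groups with equal n: n = 2·((z_{α} + z_β) / d)².
z_{α} + z_β = 2.054 + 0.842 = 2.896.
n = 2 × (2.896 / 0.62)² = 2 × 4.671² = 2 × 21.82 = 43.6.
Round up to the next whole participant.

n = 44 per group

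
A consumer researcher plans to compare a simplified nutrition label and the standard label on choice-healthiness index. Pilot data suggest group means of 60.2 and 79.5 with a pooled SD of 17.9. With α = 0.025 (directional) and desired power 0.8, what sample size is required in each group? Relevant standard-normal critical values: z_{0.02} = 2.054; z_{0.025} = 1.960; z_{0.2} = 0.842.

Cohen's d = |M₁ − M₂| / SD_pooled = |60.2 − 79.5| / 17.9 = 19.3 / 17.9 = 1.078.
For two independent groups with equal n: n = 2·((z_{α} + z_β) / d)².
z_{α} + z_β = 1.960 + 0.842 = 2.802.
n = 2 × (2.802 / 1.078)² = 2 × 2.599² = 2 × 6.76 = 13.5.
Round up to the next whole participant.

n = 14 per group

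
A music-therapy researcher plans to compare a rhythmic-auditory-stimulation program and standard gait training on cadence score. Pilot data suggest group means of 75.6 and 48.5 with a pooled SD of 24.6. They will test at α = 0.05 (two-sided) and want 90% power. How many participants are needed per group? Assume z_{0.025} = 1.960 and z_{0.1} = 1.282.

Cohen's d = |M₁ − M₂| / SD_pooled = |75.6 − 48.5| / 24.6 = 27.1 / 24.6 = 1.102.
For two independent groups with equal n: n = 2·((z_{α/2} + z_β) / d)².
z_{α/2} + z_β = 1.960 + 1.282 = 3.242.
n = 2 × (3.242 / 1.102)² = 2 × 2.942² = 2 × 8.65 = 17.3.
Round up to the next whole participant.

n = 18 per group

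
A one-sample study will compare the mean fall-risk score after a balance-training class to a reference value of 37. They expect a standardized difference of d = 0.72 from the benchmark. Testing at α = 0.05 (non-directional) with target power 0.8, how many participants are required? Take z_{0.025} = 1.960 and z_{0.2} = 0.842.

n = 16

For a one-sample test: n = ((z_{α/2} + z_β) / d)².
z_{α/2} + z_β = 1.960 + 0.842 = 2.802.
n = (2.802 / 0.72)² = 3.892² = 15.15.
Round up.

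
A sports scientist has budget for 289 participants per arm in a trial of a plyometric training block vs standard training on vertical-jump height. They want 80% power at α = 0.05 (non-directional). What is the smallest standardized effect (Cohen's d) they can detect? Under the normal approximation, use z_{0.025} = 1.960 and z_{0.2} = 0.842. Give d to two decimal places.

For two independent groups of n = 289 each: d_min = (z_{α/2} + z_β)·√(2/n).
z-sum = 1.960 + 0.842 = 2.802.
d_min = 2.802 × √(2/289) = 2.802 × 0.0832 = 0.233.

d_min ≈ 0.23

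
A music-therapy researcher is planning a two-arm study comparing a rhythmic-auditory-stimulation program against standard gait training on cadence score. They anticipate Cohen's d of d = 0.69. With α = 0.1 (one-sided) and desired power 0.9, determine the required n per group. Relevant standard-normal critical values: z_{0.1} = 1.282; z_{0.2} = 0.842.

n = 28 per group

For two independent groups with equal n: n = 2·((z_{α} + z_β) / d)².
z_{α} + z_β = 1.282 + 1.282 = 2.564.
n = 2 × (2.564 / 0.69)² = 2 × 3.716² = 2 × 13.81 = 27.6.
Round up to the next whole participant.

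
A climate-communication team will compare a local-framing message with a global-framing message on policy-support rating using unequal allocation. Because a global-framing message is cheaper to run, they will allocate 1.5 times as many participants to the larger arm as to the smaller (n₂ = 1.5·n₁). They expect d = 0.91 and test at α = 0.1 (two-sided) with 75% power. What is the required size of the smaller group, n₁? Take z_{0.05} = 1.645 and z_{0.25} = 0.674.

n₁ = 11

With allocation ratio k = n₂/n₁ = 1.5, Var(x̄₁−x̄₂) = σ²(1/n₁ + 1/(k·n₁)) = σ²·(k+1)/(k·n₁).
So n₁ = (1 + 1/k)·((z_{α/2} + z_β)/d)² = 1.667 × (2.319/0.91)².
n₁ = 1.667 × 6.49 = 10.8.
Round up: n₁ = 11, giving n₂ = ⌈1.5 × 11⌉ = ⌈16.5⌉ = 17.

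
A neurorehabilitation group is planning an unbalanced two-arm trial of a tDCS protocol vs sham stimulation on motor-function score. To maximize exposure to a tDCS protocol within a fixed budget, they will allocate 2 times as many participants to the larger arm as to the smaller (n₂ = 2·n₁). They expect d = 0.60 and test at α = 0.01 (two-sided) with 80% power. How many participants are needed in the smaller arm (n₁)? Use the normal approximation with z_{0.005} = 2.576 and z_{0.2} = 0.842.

n₁ = 49

With allocation ratio k = n₂/n₁ = 2, Var(x̄₁−x̄₂) = σ²(1/n₁ + 1/(k·n₁)) = σ²·(k+1)/(k·n₁).
So n₁ = (1 + 1/k)·((z_{α/2} + z_β)/d)² = 1.500 × (3.418/0.60)².
n₁ = 1.500 × 32.45 = 48.7.
Round up: n₁ = 49, giving n₂ = 2 × 49 = 98.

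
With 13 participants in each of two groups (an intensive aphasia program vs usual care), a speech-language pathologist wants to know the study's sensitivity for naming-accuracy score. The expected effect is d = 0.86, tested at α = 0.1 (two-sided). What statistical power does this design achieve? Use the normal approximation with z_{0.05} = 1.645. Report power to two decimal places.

power ≈ 0.71

For two equal groups, power = Φ(d·√(n/2) − z_{α/2}).
d·√(n/2) = 0.86 × √(13/2) = 0.86 × 2.550 = 2.193.
z_β = 2.193 − 1.645 = 0.548.
Power = Φ(0.548) = 0.708.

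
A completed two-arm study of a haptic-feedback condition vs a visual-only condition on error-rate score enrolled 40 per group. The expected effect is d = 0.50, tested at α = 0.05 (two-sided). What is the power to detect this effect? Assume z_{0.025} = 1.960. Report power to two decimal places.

For two equal groups, power = Φ(d·√(n/2) − z_{α/2}).
d·√(n/2) = 0.50 × √(40/2) = 0.50 × 4.472 = 2.236.
z_β = 2.236 − 1.960 = 0.276.
Power = Φ(0.276) = 0.609.

power ≈ 0.61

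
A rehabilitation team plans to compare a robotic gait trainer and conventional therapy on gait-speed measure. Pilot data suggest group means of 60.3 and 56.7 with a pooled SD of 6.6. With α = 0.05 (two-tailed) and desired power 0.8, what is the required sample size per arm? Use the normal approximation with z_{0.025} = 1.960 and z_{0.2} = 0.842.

n = 53 per group

Cohen's d = |M₁ − M₂| / SD_pooled = |60.3 − 56.7| / 6.6 = 3.6 / 6.6 = 0.545.
For two independent groups with equal n: n = 2·((z_{α/2} + z_β) / d)².
z_{α/2} + z_β = 1.960 + 0.842 = 2.802.
n = 2 × (2.802 / 0.545)² = 2 × 5.141² = 2 × 26.43 = 52.9.
Round up to the next whole participant.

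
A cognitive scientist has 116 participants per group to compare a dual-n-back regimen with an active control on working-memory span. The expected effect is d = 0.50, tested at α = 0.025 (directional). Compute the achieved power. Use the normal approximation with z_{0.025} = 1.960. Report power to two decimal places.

power ≈ 0.97

For two equal groups, power = Φ(d·√(n/2) − z_{α}).
d·√(n/2) = 0.50 × √(116/2) = 0.50 × 7.616 = 3.808.
z_β = 3.808 − 1.960 = 1.848.
Power = Φ(1.848) = 0.968.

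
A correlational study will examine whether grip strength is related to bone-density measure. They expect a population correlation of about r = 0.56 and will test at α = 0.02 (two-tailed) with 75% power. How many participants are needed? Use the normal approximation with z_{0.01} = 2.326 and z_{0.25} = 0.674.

Fisher's z: C = ½·ln((1+r)/(1−r)) = ½·ln(3.5455) = 0.6328.
n = ((z_{α/2} + z_β)/C)² + 3.
(2.326 + 0.674) / 0.6328 = 3.000 / 0.6328 = 4.741.
n = 4.741² + 3 = 22.48 + 3 = 25.5.
Round up.

n = 26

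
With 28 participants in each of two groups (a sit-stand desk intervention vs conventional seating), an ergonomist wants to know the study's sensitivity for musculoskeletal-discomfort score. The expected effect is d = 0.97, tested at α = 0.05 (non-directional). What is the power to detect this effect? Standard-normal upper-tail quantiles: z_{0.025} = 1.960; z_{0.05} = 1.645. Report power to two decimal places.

For two equal groups, power = Φ(d·√(n/2) − z_{α/2}).
d·√(n/2) = 0.97 × √(28/2) = 0.97 × 3.742 = 3.629.
z_β = 3.629 − 1.960 = 1.669.
Power = Φ(1.669) = 0.952.

power ≈ 0.95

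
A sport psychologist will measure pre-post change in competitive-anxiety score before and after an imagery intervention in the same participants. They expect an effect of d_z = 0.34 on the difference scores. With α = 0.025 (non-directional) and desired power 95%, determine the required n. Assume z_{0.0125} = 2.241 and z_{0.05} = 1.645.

n = 131 pairs

For a paired (one-sample on differences) test: n = ((z_{α/2} + z_β) / d)².
z_{α/2} + z_β = 2.241 + 1.645 = 3.886.
n = (3.886 / 0.34)² = 11.429² = 130.63.
Round up.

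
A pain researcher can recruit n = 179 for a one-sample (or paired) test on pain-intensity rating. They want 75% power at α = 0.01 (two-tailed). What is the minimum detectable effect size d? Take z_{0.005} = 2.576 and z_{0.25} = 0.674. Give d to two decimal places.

d_min ≈ 0.24

For a single sample (or paired design) of n = 179: d_min = (z_{α/2} + z_β)/√n.
z-sum = 2.576 + 0.674 = 3.250.
d_min = 3.250 / √179 = 3.250 / 13.379 = 0.243.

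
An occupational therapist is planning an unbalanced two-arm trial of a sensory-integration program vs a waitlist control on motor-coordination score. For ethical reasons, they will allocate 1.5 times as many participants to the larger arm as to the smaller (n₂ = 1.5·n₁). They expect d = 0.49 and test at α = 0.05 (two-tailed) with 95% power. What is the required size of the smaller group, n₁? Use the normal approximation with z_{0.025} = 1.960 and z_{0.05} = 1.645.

n₁ = 91

With allocation ratio k = n₂/n₁ = 1.5, Var(x̄₁−x̄₂) = σ²(1/n₁ + 1/(k·n₁)) = σ²·(k+1)/(k·n₁).
So n₁ = (1 + 1/k)·((z_{α/2} + z_β)/d)² = 1.667 × (3.605/0.49)².
n₁ = 1.667 × 54.13 = 90.2.
Round up: n₁ = 91, giving n₂ = ⌈1.5 × 91⌉ = ⌈136.5⌉ = 137.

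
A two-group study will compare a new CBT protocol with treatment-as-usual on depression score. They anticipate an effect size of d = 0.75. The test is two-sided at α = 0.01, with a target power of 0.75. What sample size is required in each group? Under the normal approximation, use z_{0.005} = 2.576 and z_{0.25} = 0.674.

For two independent groups with equal n: n = 2·((z_{α/2} + z_β) / d)².
z_{α/2} + z_β = 2.576 + 0.674 = 3.250.
n = 2 × (3.250 / 0.75)² = 2 × 4.333² = 2 × 18.78 = 37.6.
Round up to the next whole participant.

n = 38 per group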